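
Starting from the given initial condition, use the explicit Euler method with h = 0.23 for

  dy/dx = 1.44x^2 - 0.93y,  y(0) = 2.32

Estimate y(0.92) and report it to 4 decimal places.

1.1095

Euler: y_{n+1} = y_n + h·f(x_n, y_n).
x=0.000000, y=2.320000: f=-2.157600 → y ← 2.320000 + 0.23·(-2.157600) = 1.823752
x=0.230000, y=1.823752: f=-1.619913 → y ← 1.823752 + 0.23·(-1.619913) = 1.451172
x=0.460000, y=1.451172: f=-1.044886 → y ← 1.451172 + 0.23·(-1.044886) = 1.210848
x=0.690000, y=1.210848: f=-0.440505 → y ← 1.210848 + 0.23·(-0.440505) = 1.109532
y(0.92) ≈ 1.1095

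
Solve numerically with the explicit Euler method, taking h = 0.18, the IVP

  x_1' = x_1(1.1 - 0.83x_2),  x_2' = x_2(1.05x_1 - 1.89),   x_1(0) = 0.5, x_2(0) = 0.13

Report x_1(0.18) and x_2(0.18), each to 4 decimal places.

0.5893, 0.0981

Euler on (x_1,x_2): x_1_{n+1} = x_1_n + h·x_1', x_2_{n+1} = x_2_n + h·x_2'.
0.000000: (0.500000, 0.130000); f=(0.496050, -0.177450) → (0.589289, 0.098059)
(x_1(0.18), x_2(0.18)) ≈ (0.5893, 0.0981)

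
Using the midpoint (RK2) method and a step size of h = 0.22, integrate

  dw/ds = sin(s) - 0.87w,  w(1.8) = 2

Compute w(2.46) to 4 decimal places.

Midpoint: k1 = f(s_n, w_n); k2 = f(s_n + h/2, w_n + (h/2)·k1); w_{n+1} = w_n + h·k2.
s=1.800000, w=2.000000:
  k1 = f(1.800000, 2.000000) = -0.766152
  k2 = f(1.910000, 1.915723) = -0.723659
  w ← 2.000000 + 0.22·(-0.723659) = 1.840795
s=2.020000, w=1.840795:
  k1 = f(2.020000, 1.840795) = -0.700698
  k2 = f(2.130000, 1.763718) = -0.686757
  w ← 1.840795 + 0.22·(-0.686757) = 1.689708
s=2.240000, w=1.689708:
  k1 = f(2.240000, 1.689708) = -0.685730
  k2 = f(2.350000, 1.614278) = -0.692949
  w ← 1.689708 + 0.22·(-0.692949) = 1.537260
w(2.46) ≈ 1.5373

1.5373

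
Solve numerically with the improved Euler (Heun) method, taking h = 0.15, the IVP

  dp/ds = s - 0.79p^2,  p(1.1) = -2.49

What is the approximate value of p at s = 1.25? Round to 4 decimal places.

Heun: k1 = f(s_n, p_n); k2 = f(s_n + h, p_n + h·k1); p_{n+1} = p_n + (h/2)·(k1 + k2).
s=1.100000, p=-2.490000:
  k1 = f(1.100000, -2.490000) = -3.798079
  k2 = f(1.250000, -3.059712) = -6.145851
  p ← -2.490000 + (0.15/2)·(-3.798079 + (-6.145851)) = -3.235795
p(1.25) ≈ -3.2358

-3.2358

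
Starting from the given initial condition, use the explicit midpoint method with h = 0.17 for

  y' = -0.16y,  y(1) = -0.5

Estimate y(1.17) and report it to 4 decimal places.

Midpoint: k1 = f(s_n, y_n); k2 = f(s_n + h/2, y_n + (h/2)·k1); y_{n+1} = y_n + h·k2.
s=1.000000, y=-0.500000:
  k1 = f(1.000000, -0.500000) = 0.080000
  k2 = f(1.085000, -0.493200) = 0.078912
  y ← -0.500000 + 0.17·0.078912 = -0.486585
y(1.17) ≈ -0.4866

-0.4866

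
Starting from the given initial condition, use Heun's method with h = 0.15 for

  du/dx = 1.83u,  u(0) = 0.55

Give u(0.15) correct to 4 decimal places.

Heun: k1 = f(x_n, u_n); k2 = f(x_n + h, u_n + h·k1); u_{n+1} = u_n + (h/2)·(k1 + k2).
x=0.000000, u=0.550000:
  k1 = f(0.000000, 0.550000) = 1.006500
  k2 = f(0.150000, 0.700975) = 1.282784
  u ← 0.550000 + (0.15/2)·(1.006500 + 1.282784) = 0.721696
u(0.15) ≈ 0.7217

0.7217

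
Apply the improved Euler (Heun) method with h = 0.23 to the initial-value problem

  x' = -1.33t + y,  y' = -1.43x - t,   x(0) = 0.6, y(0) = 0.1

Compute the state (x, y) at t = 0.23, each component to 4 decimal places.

Heun on (x,y): k1 = f(t_n, state_n); k2 = f(t_n + h, state_n + h·k1); state_{n+1} = state_n + (h/2)·(k1 + k2).
0.000000: (0.600000, 0.100000)
  k1 = (0.100000, -0.858000)
  predictor → (0.623000, -0.097340)
  k2 = (-0.403240, -1.120890)
  → (0.565127, -0.127572)
(x(0.23), y(0.23)) ≈ (0.5651, -0.1276)

0.5651, -0.1276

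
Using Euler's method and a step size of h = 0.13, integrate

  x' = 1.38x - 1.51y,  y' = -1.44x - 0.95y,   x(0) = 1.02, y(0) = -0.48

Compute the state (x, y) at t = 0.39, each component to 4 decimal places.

2.0989, -0.9916

Euler on (x,y): x_{n+1} = x_n + h·x', y_{n+1} = y_n + h·y'.
0.000000: (1.020000, -0.480000); f=(2.132400, -1.012800) → (1.297212, -0.611664)
0.130000: (1.297212, -0.611664); f=(2.713765, -1.286904) → (1.650001, -0.778962)
0.260000: (1.650001, -0.778962); f=(3.453234, -1.635989) → (2.098922, -0.991640)
(x(0.39), y(0.39)) ≈ (2.0989, -0.9916)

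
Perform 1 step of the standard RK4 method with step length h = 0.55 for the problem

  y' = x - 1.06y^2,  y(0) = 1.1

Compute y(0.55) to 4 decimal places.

0.7843

RK4: k1 = f(x_n, y_n); k2 = f(x_n + h/2, y_n + (h/2)·k1); k3 = f(x_n + h/2, y_n + (h/2)·k2); k4 = f(x_n + h, y_n + h·k3); y_{n+1} = y_n + (h/6)·(k1 + 2k2 + 2k3 + k4).
x=0.000000, y=1.100000:
  k1 = f(0.000000, 1.100000) = -1.282600
  k2 = f(0.275000, 0.747285) = -0.316941
  k3 = f(0.275000, 1.012841) = -0.812398
  k4 = f(0.550000, 0.653181) = 0.097756
  y ← 1.100000 + (0.55/6)·(k1 + 2k2 + 2k3 + k4) = 0.784344
y(0.55) ≈ 0.7843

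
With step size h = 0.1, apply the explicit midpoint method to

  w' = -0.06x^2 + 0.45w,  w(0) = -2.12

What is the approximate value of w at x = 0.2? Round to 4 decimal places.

-2.3197

Midpoint: k1 = f(x_n, w_n); k2 = f(x_n + h/2, w_n + (h/2)·k1); w_{n+1} = w_n + h·k2.
x=0.000000, w=-2.120000:
  k1 = f(0.000000, -2.120000) = -0.954000
  k2 = f(0.050000, -2.167700) = -0.975615
  w ← -2.120000 + 0.1·(-0.975615) = -2.217561
x=0.100000, w=-2.217561:
  k1 = f(0.100000, -2.217561) = -0.998503
  k2 = f(0.150000, -2.267487) = -1.021719
  w ← -2.217561 + 0.1·(-1.021719) = -2.319733
w(0.2) ≈ -2.3197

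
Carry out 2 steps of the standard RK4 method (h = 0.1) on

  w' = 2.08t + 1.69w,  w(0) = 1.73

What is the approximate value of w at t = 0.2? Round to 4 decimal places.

RK4: k1 = f(t_n, w_n); k2 = f(t_n + h/2, w_n + (h/2)·k1); k3 = f(t_n + h/2, w_n + (h/2)·k2); k4 = f(t_n + h, w_n + h·k3); w_{n+1} = w_n + (h/6)·(k1 + 2k2 + 2k3 + k4).
t=0.000000, w=1.730000:
  k1 = f(0.000000, 1.730000) = 2.923700
  k2 = f(0.050000, 1.876185) = 3.274753
  k3 = f(0.050000, 1.893738) = 3.304417
  k4 = f(0.100000, 2.060442) = 3.690146
  w ← 1.730000 + (0.1/6)·(k1 + 2k2 + 2k3 + k4) = 2.059536
t=0.100000, w=2.059536:
  k1 = f(0.100000, 2.059536) = 3.688617
  k2 = f(0.150000, 2.243967) = 4.104305
  k3 = f(0.150000, 2.264752) = 4.139430
  k4 = f(0.200000, 2.473479) = 4.596180
  w ← 2.059536 + (0.1/6)·(k1 + 2k2 + 2k3 + k4) = 2.472408
w(0.2) ≈ 2.4724

2.4724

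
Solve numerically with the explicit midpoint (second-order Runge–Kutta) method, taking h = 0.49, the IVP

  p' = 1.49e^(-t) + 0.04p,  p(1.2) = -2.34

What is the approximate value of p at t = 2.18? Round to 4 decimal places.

Midpoint: k1 = f(t_n, p_n); k2 = f(t_n + h/2, p_n + (h/2)·k1); p_{n+1} = p_n + h·k2.
t=1.200000, p=-2.340000:
  k1 = f(1.200000, -2.340000) = 0.355179
  k2 = f(1.445000, -2.252981) = 0.261142
  p ← -2.340000 + 0.49·0.261142 = -2.212040
t=1.690000, p=-2.212040:
  k1 = f(1.690000, -2.212040) = 0.186452
  k2 = f(1.935000, -2.166359) = 0.128538
  p ← -2.212040 + 0.49·0.128538 = -2.149057
p(2.18) ≈ -2.1491

-2.1491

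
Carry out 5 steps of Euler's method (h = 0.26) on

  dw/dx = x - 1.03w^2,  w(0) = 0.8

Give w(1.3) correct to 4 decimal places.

0.8565

Euler: w_{n+1} = w_n + h·f(x_n, w_n).
x=0.000000, w=0.800000: f=-0.659200 → w ← 0.800000 + 0.26·(-0.659200) = 0.628608
x=0.260000, w=0.628608: f=-0.147002 → w ← 0.628608 + 0.26·(-0.147002) = 0.590387
x=0.520000, w=0.590387: f=0.160986 → w ← 0.590387 + 0.26·0.160986 = 0.632244
x=0.780000, w=0.632244: f=0.368276 → w ← 0.632244 + 0.26·0.368276 = 0.727995
x=1.040000, w=0.727995: f=0.494123 → w ← 0.727995 + 0.26·0.494123 = 0.856468
w(1.3) ≈ 0.8565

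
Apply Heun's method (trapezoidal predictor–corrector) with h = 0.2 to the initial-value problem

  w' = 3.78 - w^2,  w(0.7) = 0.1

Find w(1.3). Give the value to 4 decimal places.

Heun: k1 = f(s_n, w_n); k2 = f(s_n + h, w_n + h·k1); w_{n+1} = w_n + (h/2)·(k1 + k2).
s=0.700000, w=0.100000:
  k1 = f(0.700000, 0.100000) = 3.770000
  k2 = f(0.900000, 0.854000) = 3.050684
  w ← 0.100000 + (0.2/2)·(3.770000 + 3.050684) = 0.782068
s=0.900000, w=0.782068:
  k1 = f(0.900000, 0.782068) = 3.168369
  k2 = f(1.100000, 1.415742) = 1.775674
  w ← 0.782068 + (0.2/2)·(3.168369 + 1.775674) = 1.276473
s=1.100000, w=1.276473:
  k1 = f(1.100000, 1.276473) = 2.150617
  k2 = f(1.300000, 1.706596) = 0.867529
  w ← 1.276473 + (0.2/2)·(2.150617 + 0.867529) = 1.578287
w(1.3) ≈ 1.5783

1.5783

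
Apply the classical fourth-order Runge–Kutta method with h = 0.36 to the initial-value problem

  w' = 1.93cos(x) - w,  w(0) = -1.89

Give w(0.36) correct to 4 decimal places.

-0.7490

RK4: k1 = f(x_n, w_n); k2 = f(x_n + h/2, w_n + (h/2)·k1); k3 = f(x_n + h/2, w_n + (h/2)·k2); k4 = f(x_n + h, w_n + h·k3); w_{n+1} = w_n + (h/6)·(k1 + 2k2 + 2k3 + k4).
x=0.000000, w=-1.890000:
  k1 = f(0.000000, -1.890000) = 3.820000
  k2 = f(0.180000, -1.202400) = 3.101218
  k3 = f(0.180000, -1.331781) = 3.230599
  k4 = f(0.360000, -0.726984) = 2.533265
  w ← -1.890000 + (0.36/6)·(k1 + 2k2 + 2k3 + k4) = -0.748986
w(0.36) ≈ -0.7490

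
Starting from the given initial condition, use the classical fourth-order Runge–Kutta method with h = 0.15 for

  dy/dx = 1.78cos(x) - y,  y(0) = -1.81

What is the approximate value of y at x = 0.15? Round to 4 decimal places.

RK4: k1 = f(x_n, y_n); k2 = f(x_n + h/2, y_n + (h/2)·k1); k3 = f(x_n + h/2, y_n + (h/2)·k2); k4 = f(x_n + h, y_n + h·k3); y_{n+1} = y_n + (h/6)·(k1 + 2k2 + 2k3 + k4).
x=0.000000, y=-1.810000:
  k1 = f(0.000000, -1.810000) = 3.590000
  k2 = f(0.075000, -1.540750) = 3.315746
  k3 = f(0.075000, -1.561319) = 3.336315
  k4 = f(0.150000, -1.309553) = 3.069565
  y ← -1.810000 + (0.15/6)·(k1 + 2k2 + 2k3 + k4) = -1.310908
y(0.15) ≈ -1.3109

-1.3109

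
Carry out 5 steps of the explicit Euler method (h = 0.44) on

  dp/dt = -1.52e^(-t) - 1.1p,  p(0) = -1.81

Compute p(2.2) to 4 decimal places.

-0.4539

Euler: p_{n+1} = p_n + h·f(t_n, p_n).
t=0.000000, p=-1.810000: f=0.471000 → p ← -1.810000 + 0.44·0.471000 = -1.602760
t=0.440000, p=-1.602760: f=0.784101 → p ← -1.602760 + 0.44·0.784101 = -1.257756
t=0.880000, p=-1.257756: f=0.753061 → p ← -1.257756 + 0.44·0.753061 = -0.926409
t=1.320000, p=-0.926409: f=0.613004 → p ← -0.926409 + 0.44·0.613004 = -0.656687
t=1.760000, p=-0.656687: f=0.460848 → p ← -0.656687 + 0.44·0.460848 = -0.453914
p(2.2) ≈ -0.4539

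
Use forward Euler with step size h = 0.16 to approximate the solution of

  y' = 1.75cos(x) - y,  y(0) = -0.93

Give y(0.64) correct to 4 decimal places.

0.3696

Euler: y_{n+1} = y_n + h·f(x_n, y_n).
x=0.000000, y=-0.930000: f=2.680000 → y ← -0.930000 + 0.16·2.680000 = -0.501200
x=0.160000, y=-0.501200: f=2.228848 → y ← -0.501200 + 0.16·2.228848 = -0.144584
x=0.320000, y=-0.144584: f=1.805746 → y ← -0.144584 + 0.16·1.805746 = 0.144335
x=0.480000, y=0.144335: f=1.407906 → y ← 0.144335 + 0.16·1.407906 = 0.369600
y(0.64) ≈ 0.3696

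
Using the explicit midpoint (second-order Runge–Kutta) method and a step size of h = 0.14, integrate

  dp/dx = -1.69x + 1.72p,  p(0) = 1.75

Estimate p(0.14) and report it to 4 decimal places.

Midpoint: k1 = f(x_n, p_n); k2 = f(x_n + h/2, p_n + (h/2)·k1); p_{n+1} = p_n + h·k2.
x=0.000000, p=1.750000:
  k1 = f(0.000000, 1.750000) = 3.010000
  k2 = f(0.070000, 1.960700) = 3.254104
  p ← 1.750000 + 0.14·3.254104 = 2.205575
p(0.14) ≈ 2.2056

2.2056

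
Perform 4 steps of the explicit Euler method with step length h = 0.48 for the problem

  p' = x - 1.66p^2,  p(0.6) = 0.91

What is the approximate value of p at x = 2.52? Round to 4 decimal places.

1.1631

Euler: p_{n+1} = p_n + h·f(x_n, p_n).
x=0.600000, p=0.910000: f=-0.774646 → p ← 0.910000 + 0.48·(-0.774646) = 0.538170
x=1.080000, p=0.538170: f=0.599219 → p ← 0.538170 + 0.48·0.599219 = 0.825795
x=1.560000, p=0.825795: f=0.427983 → p ← 0.825795 + 0.48·0.427983 = 1.031227
x=2.040000, p=1.031227: f=0.274707 → p ← 1.031227 + 0.48·0.274707 = 1.163087
p(2.52) ≈ 1.1631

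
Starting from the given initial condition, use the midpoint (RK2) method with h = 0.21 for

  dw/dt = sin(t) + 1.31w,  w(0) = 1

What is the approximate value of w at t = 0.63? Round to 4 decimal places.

2.5116

Midpoint: k1 = f(t_n, w_n); k2 = f(t_n + h/2, w_n + (h/2)·k1); w_{n+1} = w_n + h·k2.
t=0.000000, w=1.000000:
  k1 = f(0.000000, 1.000000) = 1.310000
  k2 = f(0.105000, 1.137550) = 1.594998
  w ← 1.000000 + 0.21·1.594998 = 1.334950
t=0.210000, w=1.334950:
  k1 = f(0.210000, 1.334950) = 1.957244
  k2 = f(0.315000, 1.540460) = 2.327819
  w ← 1.334950 + 0.21·2.327819 = 1.823792
t=0.420000, w=1.823792:
  k1 = f(0.420000, 1.823792) = 2.796927
  k2 = f(0.525000, 2.117469) = 3.275097
  w ← 1.823792 + 0.21·3.275097 = 2.511562
w(0.63) ≈ 2.5116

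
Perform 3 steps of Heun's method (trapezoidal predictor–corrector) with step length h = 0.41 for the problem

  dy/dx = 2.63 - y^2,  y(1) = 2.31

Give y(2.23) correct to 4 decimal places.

Heun: k1 = f(x_n, y_n); k2 = f(x_n + h, y_n + h·k1); y_{n+1} = y_n + (h/2)·(k1 + k2).
x=1.000000, y=2.310000:
  k1 = f(1.000000, 2.310000) = -2.706100
  k2 = f(1.410000, 1.200499) = 1.188802
  y ← 2.310000 + (0.41/2)·(-2.706100 + 1.188802) = 1.998954
x=1.410000, y=1.998954:
  k1 = f(1.410000, 1.998954) = -1.365817
  k2 = f(1.820000, 1.438969) = 0.559368
  y ← 1.998954 + (0.41/2)·(-1.365817 + 0.559368) = 1.833632
x=1.820000, y=1.833632:
  k1 = f(1.820000, 1.833632) = -0.732206
  k2 = f(2.230000, 1.533427) = 0.278600
  y ← 1.833632 + (0.41/2)·(-0.732206 + 0.278600) = 1.740643
y(2.23) ≈ 1.7406

1.7406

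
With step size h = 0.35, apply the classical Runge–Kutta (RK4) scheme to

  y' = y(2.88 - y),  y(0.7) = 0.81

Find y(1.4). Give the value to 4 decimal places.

2.1477

RK4: k1 = f(x_n, y_n); k2 = f(x_n + h/2, y_n + (h/2)·k1); k3 = f(x_n + h/2, y_n + (h/2)·k2); k4 = f(x_n + h, y_n + h·k3); y_{n+1} = y_n + (h/6)·(k1 + 2k2 + 2k3 + k4).
x=0.700000, y=0.810000:
  k1 = f(0.700000, 0.810000) = 1.676700
  k2 = f(0.875000, 1.103422) = 1.960316
  k3 = f(0.875000, 1.153055) = 1.991263
  k4 = f(1.050000, 1.506942) = 2.069119
  y ← 0.810000 + (0.35/6)·(k1 + 2k2 + 2k3 + k4) = 1.489524
x=1.050000, y=1.489524:
  k1 = f(1.050000, 1.489524) = 2.071147
  k2 = f(1.225000, 1.851974) = 1.903877
  k3 = f(1.225000, 1.822702) = 1.927139
  k4 = f(1.400000, 2.164022) = 1.549392
  y ← 1.489524 + (0.35/6)·(k1 + 2k2 + 2k3 + k4) = 2.147674
y(1.4) ≈ 2.1477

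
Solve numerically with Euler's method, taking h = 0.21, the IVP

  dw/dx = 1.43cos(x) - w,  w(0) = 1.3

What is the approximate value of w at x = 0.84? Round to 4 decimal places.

1.2970

Euler: w_{n+1} = w_n + h·f(x_n, w_n).
x=0.000000, w=1.300000: f=0.130000 → w ← 1.300000 + 0.21·0.130000 = 1.327300
x=0.210000, w=1.327300: f=0.071284 → w ← 1.327300 + 0.21·0.071284 = 1.342270
x=0.420000, w=1.342270: f=-0.036552 → w ← 1.342270 + 0.21·(-0.036552) = 1.334594
x=0.630000, w=1.334594: f=-0.179114 → w ← 1.334594 + 0.21·(-0.179114) = 1.296980
w(0.84) ≈ 1.2970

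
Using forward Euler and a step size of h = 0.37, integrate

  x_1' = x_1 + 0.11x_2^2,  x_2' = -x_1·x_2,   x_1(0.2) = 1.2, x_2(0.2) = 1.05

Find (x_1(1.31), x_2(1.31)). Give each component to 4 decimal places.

Euler on (x_1,x_2): x_1_{n+1} = x_1_n + h·x_1', x_2_{n+1} = x_2_n + h·x_2'.
0.200000: (1.200000, 1.050000); f=(1.321275, -1.260000) → (1.688872, 0.583800)
0.570000: (1.688872, 0.583800); f=(1.726362, -0.985963) → (2.327626, 0.218994)
0.940000: (2.327626, 0.218994); f=(2.332901, -0.509735) → (3.190799, 0.030392)
(x_1(1.31), x_2(1.31)) ≈ (3.1908, 0.0304)

3.1908, 0.0304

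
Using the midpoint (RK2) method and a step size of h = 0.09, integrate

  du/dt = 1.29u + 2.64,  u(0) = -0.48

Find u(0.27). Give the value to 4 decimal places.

0.1711

Midpoint: k1 = f(t_n, u_n); k2 = f(t_n + h/2, u_n + (h/2)·k1); u_{n+1} = u_n + h·k2.
t=0.000000, u=-0.480000:
  k1 = f(0.000000, -0.480000) = 2.020800
  k2 = f(0.045000, -0.389064) = 2.138107
  u ← -0.480000 + 0.09·2.138107 = -0.287570
t=0.090000, u=-0.287570:
  k1 = f(0.090000, -0.287570) = 2.269034
  k2 = f(0.135000, -0.185464) = 2.400752
  u ← -0.287570 + 0.09·2.400752 = -0.071503
t=0.180000, u=-0.071503:
  k1 = f(0.180000, -0.071503) = 2.547762
  k2 = f(0.225000, 0.043147) = 2.695659
  u ← -0.071503 + 0.09·2.695659 = 0.171107
u(0.27) ≈ 0.1711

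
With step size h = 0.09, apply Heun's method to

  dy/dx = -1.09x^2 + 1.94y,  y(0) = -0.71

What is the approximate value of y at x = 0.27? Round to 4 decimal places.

-1.2044

Heun: k1 = f(x_n, y_n); k2 = f(x_n + h, y_n + h·k1); y_{n+1} = y_n + (h/2)·(k1 + k2).
x=0.000000, y=-0.710000:
  k1 = f(0.000000, -0.710000) = -1.377400
  k2 = f(0.090000, -0.833966) = -1.626723
  y ← -0.710000 + (0.09/2)·(-1.377400 + (-1.626723)) = -0.845186
x=0.090000, y=-0.845186:
  k1 = f(0.090000, -0.845186) = -1.648489
  k2 = f(0.180000, -0.993550) = -1.962802
  y ← -0.845186 + (0.09/2)·(-1.648489 + (-1.962802)) = -1.007694
x=0.180000, y=-1.007694:
  k1 = f(0.180000, -1.007694) = -1.990242
  k2 = f(0.270000, -1.186815) = -2.381883
  y ← -1.007694 + (0.09/2)·(-1.990242 + (-2.381883)) = -1.204439
y(0.27) ≈ -1.2044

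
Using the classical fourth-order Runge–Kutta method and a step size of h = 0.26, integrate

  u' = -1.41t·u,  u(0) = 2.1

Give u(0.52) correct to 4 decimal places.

1.7355

RK4: k1 = f(t_n, u_n); k2 = f(t_n + h/2, u_n + (h/2)·k1); k3 = f(t_n + h/2, u_n + (h/2)·k2); k4 = f(t_n + h, u_n + h·k3); u_{n+1} = u_n + (h/6)·(k1 + 2k2 + 2k3 + k4).
t=0.000000, u=2.100000:
  k1 = f(0.000000, 2.100000) = 0.000000
  k2 = f(0.130000, 2.100000) = -0.384930
  k3 = f(0.130000, 2.049959) = -0.375758
  k4 = f(0.260000, 2.002303) = -0.734044
  u ← 2.100000 + (0.26/6)·(k1 + 2k2 + 2k3 + k4) = 2.002265
t=0.260000, u=2.002265:
  k1 = f(0.260000, 2.002265) = -0.734030
  k2 = f(0.390000, 1.906841) = -1.048572
  k3 = f(0.390000, 1.865951) = -1.026086
  k4 = f(0.520000, 1.735483) = -1.272456
  u ← 2.002265 + (0.26/6)·(k1 + 2k2 + 2k3 + k4) = 1.735514
u(0.52) ≈ 1.7355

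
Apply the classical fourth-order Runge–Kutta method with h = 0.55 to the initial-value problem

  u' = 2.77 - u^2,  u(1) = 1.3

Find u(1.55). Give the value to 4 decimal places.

RK4: k1 = f(x_n, u_n); k2 = f(x_n + h/2, u_n + (h/2)·k1); k3 = f(x_n + h/2, u_n + (h/2)·k2); k4 = f(x_n + h, u_n + h·k3); u_{n+1} = u_n + (h/6)·(k1 + 2k2 + 2k3 + k4).
x=1.000000, u=1.300000:
  k1 = f(1.000000, 1.300000) = 1.080000
  k2 = f(1.275000, 1.597000) = 0.219591
  k3 = f(1.275000, 1.360388) = 0.919346
  k4 = f(1.550000, 1.805640) = -0.490336
  u ← 1.300000 + (0.55/6)·(k1 + 2k2 + 2k3 + k4) = 1.562858
u(1.55) ≈ 1.5629

1.5629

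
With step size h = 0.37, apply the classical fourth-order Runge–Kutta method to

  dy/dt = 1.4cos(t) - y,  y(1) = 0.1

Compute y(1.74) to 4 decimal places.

0.1582

RK4: k1 = f(t_n, y_n); k2 = f(t_n + h/2, y_n + (h/2)·k1); k3 = f(t_n + h/2, y_n + (h/2)·k2); k4 = f(t_n + h, y_n + h·k3); y_{n+1} = y_n + (h/6)·(k1 + 2k2 + 2k3 + k4).
t=1.000000, y=0.100000:
  k1 = f(1.000000, 0.100000) = 0.656423
  k2 = f(1.185000, 0.221438) = 0.305378
  k3 = f(1.185000, 0.156495) = 0.370321
  k4 = f(1.370000, 0.237019) = 0.042211
  y ← 0.100000 + (0.37/6)·(k1 + 2k2 + 2k3 + k4) = 0.226419
t=1.370000, y=0.226419:
  k1 = f(1.370000, 0.226419) = 0.052811
  k2 = f(1.555000, 0.236189) = -0.214075
  k3 = f(1.555000, 0.186815) = -0.164701
  k4 = f(1.740000, 0.165479) = -0.401236
  y ← 0.226419 + (0.37/6)·(k1 + 2k2 + 2k3 + k4) = 0.158217
y(1.74) ≈ 0.1582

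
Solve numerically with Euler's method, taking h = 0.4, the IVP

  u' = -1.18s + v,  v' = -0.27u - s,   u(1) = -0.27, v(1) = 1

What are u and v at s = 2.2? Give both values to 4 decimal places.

Euler on (u,v): u_{n+1} = u_n + h·u', v_{n+1} = v_n + h·v'.
1.000000: (-0.270000, 1.000000); f=(-0.180000, -0.927100) → (-0.342000, 0.629160)
1.400000: (-0.342000, 0.629160); f=(-1.022840, -1.307660) → (-0.751136, 0.106096)
1.800000: (-0.751136, 0.106096); f=(-2.017904, -1.597193) → (-1.558298, -0.532781)
(u(2.2), v(2.2)) ≈ (-1.5583, -0.5328)

-1.5583, -0.5328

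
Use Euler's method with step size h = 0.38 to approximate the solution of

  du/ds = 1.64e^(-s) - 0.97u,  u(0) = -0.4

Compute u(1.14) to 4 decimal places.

Euler: u_{n+1} = u_n + h·f(s_n, u_n).
s=0.000000, u=-0.400000: f=2.028000 → u ← -0.400000 + 0.38·2.028000 = 0.370640
s=0.380000, u=0.370640: f=0.762012 → u ← 0.370640 + 0.38·0.762012 = 0.660205
s=0.760000, u=0.660205: f=0.126575 → u ← 0.660205 + 0.38·0.126575 = 0.708303
u(1.14) ≈ 0.7083

0.7083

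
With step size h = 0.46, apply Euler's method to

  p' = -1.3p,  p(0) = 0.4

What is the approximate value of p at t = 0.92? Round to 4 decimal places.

Euler: p_{n+1} = p_n + h·f(t_n, p_n).
t=0.000000, p=0.400000: f=-0.520000 → p ← 0.400000 + 0.46·(-0.520000) = 0.160800
t=0.460000, p=0.160800: f=-0.209040 → p ← 0.160800 + 0.46·(-0.209040) = 0.064642
p(0.92) ≈ 0.0646

0.0646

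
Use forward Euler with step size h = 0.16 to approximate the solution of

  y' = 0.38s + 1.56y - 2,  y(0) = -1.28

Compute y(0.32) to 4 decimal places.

-2.7089

Euler: y_{n+1} = y_n + h·f(s_n, y_n).
s=0.000000, y=-1.280000: f=-3.996800 → y ← -1.280000 + 0.16·(-3.996800) = -1.919488
s=0.160000, y=-1.919488: f=-4.933601 → y ← -1.919488 + 0.16·(-4.933601) = -2.708864
y(0.32) ≈ -2.7089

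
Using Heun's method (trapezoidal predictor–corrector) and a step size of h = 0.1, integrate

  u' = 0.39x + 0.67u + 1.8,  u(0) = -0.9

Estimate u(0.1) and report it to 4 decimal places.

Heun: k1 = f(x_n, u_n); k2 = f(x_n + h, u_n + h·k1); u_{n+1} = u_n + (h/2)·(k1 + k2).
x=0.000000, u=-0.900000:
  k1 = f(0.000000, -0.900000) = 1.197000
  k2 = f(0.100000, -0.780300) = 1.316199
  u ← -0.900000 + (0.1/2)·(1.197000 + 1.316199) = -0.774340
u(0.1) ≈ -0.7743

-0.7743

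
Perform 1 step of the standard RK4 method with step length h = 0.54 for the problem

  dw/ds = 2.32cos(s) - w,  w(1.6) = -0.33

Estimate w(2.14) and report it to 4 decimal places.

-0.4971

RK4: k1 = f(s_n, w_n); k2 = f(s_n + h/2, w_n + (h/2)·k1); k3 = f(s_n + h/2, w_n + (h/2)·k2); k4 = f(s_n + h, w_n + h·k3); w_{n+1} = w_n + (h/6)·(k1 + 2k2 + 2k3 + k4).
s=1.600000, w=-0.330000:
  k1 = f(1.600000, -0.330000) = 0.262257
  k2 = f(1.870000, -0.259191) = -0.424651
  k3 = f(1.870000, -0.444656) = -0.239186
  k4 = f(2.140000, -0.459160) = -0.791230
  w ← -0.330000 + (0.54/6)·(k1 + 2k2 + 2k3 + k4) = -0.497098
w(2.14) ≈ -0.4971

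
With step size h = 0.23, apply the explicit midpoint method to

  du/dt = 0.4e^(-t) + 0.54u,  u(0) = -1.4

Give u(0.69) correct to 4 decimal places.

-1.7837

Midpoint: k1 = f(t_n, u_n); k2 = f(t_n + h/2, u_n + (h/2)·k1); u_{n+1} = u_n + h·k2.
t=0.000000, u=-1.400000:
  k1 = f(0.000000, -1.400000) = -0.356000
  k2 = f(0.115000, -1.440940) = -0.421561
  u ← -1.400000 + 0.23·(-0.421561) = -1.496959
t=0.230000, u=-1.496959:
  k1 = f(0.230000, -1.496959) = -0.490544
  k2 = f(0.345000, -1.553372) = -0.555533
  u ← -1.496959 + 0.23·(-0.555533) = -1.624732
t=0.460000, u=-1.624732:
  k1 = f(0.460000, -1.624732) = -0.624842
  k2 = f(0.575000, -1.696588) = -0.691076
  u ← -1.624732 + 0.23·(-0.691076) = -1.783679
u(0.69) ≈ -1.7837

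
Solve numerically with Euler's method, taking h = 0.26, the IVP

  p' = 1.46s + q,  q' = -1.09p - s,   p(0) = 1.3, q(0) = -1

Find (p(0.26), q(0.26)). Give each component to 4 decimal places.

Euler on (p,q): p_{n+1} = p_n + h·p', q_{n+1} = q_n + h·q'.
0.000000: (1.300000, -1.000000); f=(-1.000000, -1.417000) → (1.040000, -1.368420)
(p(0.26), q(0.26)) ≈ (1.0400, -1.3684)

1.0400, -1.3684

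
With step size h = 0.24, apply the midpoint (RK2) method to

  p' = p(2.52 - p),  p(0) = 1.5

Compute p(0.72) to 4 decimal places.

2.2610

Midpoint: k1 = f(t_n, p_n); k2 = f(t_n + h/2, p_n + (h/2)·k1); p_{n+1} = p_n + h·k2.
t=0.000000, p=1.500000:
  k1 = f(0.000000, 1.500000) = 1.530000
  k2 = f(0.120000, 1.683600) = 1.408163
  p ← 1.500000 + 0.24·1.408163 = 1.837959
t=0.240000, p=1.837959:
  k1 = f(0.240000, 1.837959) = 1.253563
  k2 = f(0.360000, 1.988387) = 1.057053
  p ← 1.837959 + 0.24·1.057053 = 2.091652
t=0.480000, p=2.091652:
  k1 = f(0.480000, 2.091652) = 0.895955
  k2 = f(0.600000, 2.199166) = 0.705566
  p ← 2.091652 + 0.24·0.705566 = 2.260988
p(0.72) ≈ 2.2610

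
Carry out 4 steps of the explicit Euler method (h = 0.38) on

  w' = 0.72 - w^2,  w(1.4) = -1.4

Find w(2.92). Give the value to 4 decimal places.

-18.9235

Euler: w_{n+1} = w_n + h·f(s_n, w_n).
s=1.400000, w=-1.400000: f=-1.240000 → w ← -1.400000 + 0.38·(-1.240000) = -1.871200
s=1.780000, w=-1.871200: f=-2.781389 → w ← -1.871200 + 0.38·(-2.781389) = -2.928128
s=2.160000, w=-2.928128: f=-7.853934 → w ← -2.928128 + 0.38·(-7.853934) = -5.912623
s=2.540000, w=-5.912623: f=-34.239107 → w ← -5.912623 + 0.38·(-34.239107) = -18.923484
w(2.92) ≈ -18.9235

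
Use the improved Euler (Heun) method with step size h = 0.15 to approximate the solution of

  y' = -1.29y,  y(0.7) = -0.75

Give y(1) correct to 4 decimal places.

-0.5107

Heun: k1 = f(x_n, y_n); k2 = f(x_n + h, y_n + h·k1); y_{n+1} = y_n + (h/2)·(k1 + k2).
x=0.700000, y=-0.750000:
  k1 = f(0.700000, -0.750000) = 0.967500
  k2 = f(0.850000, -0.604875) = 0.780289
  y ← -0.750000 + (0.15/2)·(0.967500 + 0.780289) = -0.618916
x=0.850000, y=-0.618916:
  k1 = f(0.850000, -0.618916) = 0.798401
  k2 = f(1.000000, -0.499156) = 0.643911
  y ← -0.618916 + (0.15/2)·(0.798401 + 0.643911) = -0.510742
y(1) ≈ -0.5107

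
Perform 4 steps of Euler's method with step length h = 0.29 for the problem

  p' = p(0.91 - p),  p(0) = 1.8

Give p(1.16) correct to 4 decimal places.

1.0281

Euler: p_{n+1} = p_n + h·f(t_n, p_n).
t=0.000000, p=1.800000: f=-1.602000 → p ← 1.800000 + 0.29·(-1.602000) = 1.335420
t=0.290000, p=1.335420: f=-0.568114 → p ← 1.335420 + 0.29·(-0.568114) = 1.170667
t=0.580000, p=1.170667: f=-0.305154 → p ← 1.170667 + 0.29·(-0.305154) = 1.082172
t=0.870000, p=1.082172: f=-0.186320 → p ← 1.082172 + 0.29·(-0.186320) = 1.028139
p(1.16) ≈ 1.0281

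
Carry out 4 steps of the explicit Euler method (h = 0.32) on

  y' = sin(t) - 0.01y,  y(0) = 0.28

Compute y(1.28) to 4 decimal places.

Euler: y_{n+1} = y_n + h·f(t_n, y_n).
t=0.000000, y=0.280000: f=-0.002800 → y ← 0.280000 + 0.32·(-0.002800) = 0.279104
t=0.320000, y=0.279104: f=0.311776 → y ← 0.279104 + 0.32·0.311776 = 0.378872
t=0.640000, y=0.378872: f=0.593407 → y ← 0.378872 + 0.32·0.593407 = 0.568762
t=0.960000, y=0.568762: f=0.813504 → y ← 0.568762 + 0.32·0.813504 = 0.829084
y(1.28) ≈ 0.8291

0.8291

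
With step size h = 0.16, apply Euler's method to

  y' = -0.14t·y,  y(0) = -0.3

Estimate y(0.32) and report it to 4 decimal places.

Euler: y_{n+1} = y_n + h·f(t_n, y_n).
t=0.000000, y=-0.300000: f=0.000000 → y ← -0.300000 + 0.16·0.000000 = -0.300000
t=0.160000, y=-0.300000: f=0.006720 → y ← -0.300000 + 0.16·0.006720 = -0.298925
y(0.32) ≈ -0.2989

-0.2989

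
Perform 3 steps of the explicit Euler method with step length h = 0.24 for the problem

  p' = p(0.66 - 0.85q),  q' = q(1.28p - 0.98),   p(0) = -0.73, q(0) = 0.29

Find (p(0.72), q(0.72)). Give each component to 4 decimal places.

Euler on (p,q): p_{n+1} = p_n + h·p', q_{n+1} = q_n + h·q'.
0.000000: (-0.730000, 0.290000); f=(-0.301855, -0.555176) → (-0.802445, 0.156758)
0.240000: (-0.802445, 0.156758); f=(-0.422693, -0.314633) → (-0.903891, 0.081246)
0.480000: (-0.903891, 0.081246); f=(-0.534147, -0.173621) → (-1.032087, 0.039577)
(p(0.72), q(0.72)) ≈ (-1.0321, 0.0396)

-1.0321, 0.0396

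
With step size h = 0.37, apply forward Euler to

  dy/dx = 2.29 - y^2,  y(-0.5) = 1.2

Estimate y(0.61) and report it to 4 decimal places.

Euler: y_{n+1} = y_n + h·f(x_n, y_n).
x=-0.500000, y=1.200000: f=0.850000 → y ← 1.200000 + 0.37·0.850000 = 1.514500
x=-0.130000, y=1.514500: f=-0.003710 → y ← 1.514500 + 0.37·(-0.003710) = 1.513127
x=0.240000, y=1.513127: f=0.000446 → y ← 1.513127 + 0.37·0.000446 = 1.513292
y(0.61) ≈ 1.5133

1.5133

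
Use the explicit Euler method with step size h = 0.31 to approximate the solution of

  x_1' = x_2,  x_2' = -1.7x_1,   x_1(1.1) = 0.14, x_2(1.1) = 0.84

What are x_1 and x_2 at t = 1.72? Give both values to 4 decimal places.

Euler on (x_1,x_2): x_1_{n+1} = x_1_n + h·x_1', x_2_{n+1} = x_2_n + h·x_2'.
1.100000: (0.140000, 0.840000); f=(0.840000, -0.238000) → (0.400400, 0.766220)
1.410000: (0.400400, 0.766220); f=(0.766220, -0.680680) → (0.637928, 0.555209)
(x_1(1.72), x_2(1.72)) ≈ (0.6379, 0.5552)

0.6379, 0.5552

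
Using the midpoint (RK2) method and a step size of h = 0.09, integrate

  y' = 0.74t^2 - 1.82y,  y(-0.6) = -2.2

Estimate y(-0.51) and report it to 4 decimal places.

Midpoint: k1 = f(t_n, y_n); k2 = f(t_n + h/2, y_n + (h/2)·k1); y_{n+1} = y_n + h·k2.
t=-0.600000, y=-2.200000:
  k1 = f(-0.600000, -2.200000) = 4.270400
  k2 = f(-0.555000, -2.007832) = 3.882193
  y ← -2.200000 + 0.09·3.882193 = -1.850603
y(-0.51) ≈ -1.8506

-1.8506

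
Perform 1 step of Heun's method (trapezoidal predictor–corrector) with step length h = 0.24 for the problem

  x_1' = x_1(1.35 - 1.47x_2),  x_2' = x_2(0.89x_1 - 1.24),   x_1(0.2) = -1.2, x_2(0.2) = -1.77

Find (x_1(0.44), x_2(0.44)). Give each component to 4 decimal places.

-2.4735, -0.9651

Heun on (x_1,x_2): k1 = f(t_n, state_n); k2 = f(t_n + h, state_n + h·k1); state_{n+1} = state_n + (h/2)·(k1 + k2).
0.200000: (-1.200000, -1.770000)
  k1 = (-4.742280, 4.085160)
  predictor → (-2.338147, -0.789562)
  k2 = (-5.870282, 2.622095)
  → (-2.473507, -0.965129)
(x_1(0.44), x_2(0.44)) ≈ (-2.4735, -0.9651)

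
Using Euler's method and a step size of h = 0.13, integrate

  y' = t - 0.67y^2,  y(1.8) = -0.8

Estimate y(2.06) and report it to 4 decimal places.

-0.4045

Euler: y_{n+1} = y_n + h·f(t_n, y_n).
t=1.800000, y=-0.800000: f=1.371200 → y ← -0.800000 + 0.13·1.371200 = -0.621744
t=1.930000, y=-0.621744: f=1.671001 → y ← -0.621744 + 0.13·1.671001 = -0.404514
y(2.06) ≈ -0.4045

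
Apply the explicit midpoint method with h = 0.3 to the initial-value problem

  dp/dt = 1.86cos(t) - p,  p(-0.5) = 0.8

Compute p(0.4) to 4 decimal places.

1.3924

Midpoint: k1 = f(t_n, p_n); k2 = f(t_n + h/2, p_n + (h/2)·k1); p_{n+1} = p_n + h·k2.
t=-0.500000, p=0.800000:
  k1 = f(-0.500000, 0.800000) = 0.832304
  k2 = f(-0.350000, 0.924846) = 0.822388
  p ← 0.800000 + 0.3·0.822388 = 1.046716
t=-0.200000, p=1.046716:
  k1 = f(-0.200000, 1.046716) = 0.776208
  k2 = f(-0.050000, 1.163147) = 0.694528
  p ← 1.046716 + 0.3·0.694528 = 1.255075
t=0.100000, p=1.255075:
  k1 = f(0.100000, 1.255075) = 0.595633
  k2 = f(0.250000, 1.344420) = 0.457757
  p ← 1.255075 + 0.3·0.457757 = 1.392402
p(0.4) ≈ 1.3924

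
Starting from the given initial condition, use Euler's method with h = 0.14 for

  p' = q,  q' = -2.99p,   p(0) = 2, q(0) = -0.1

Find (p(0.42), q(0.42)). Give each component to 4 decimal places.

Euler on (p,q): p_{n+1} = p_n + h·p', q_{n+1} = q_n + h·q'.
0.000000: (2.000000, -0.100000); f=(-0.100000, -5.980000) → (1.986000, -0.937200)
0.140000: (1.986000, -0.937200); f=(-0.937200, -5.938140) → (1.854792, -1.768540)
0.280000: (1.854792, -1.768540); f=(-1.768540, -5.545828) → (1.607196, -2.544956)
(p(0.42), q(0.42)) ≈ (1.6072, -2.5450)

1.6072, -2.5450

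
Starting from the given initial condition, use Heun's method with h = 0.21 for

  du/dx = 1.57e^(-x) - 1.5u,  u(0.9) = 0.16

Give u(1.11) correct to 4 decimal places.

Heun: k1 = f(x_n, u_n); k2 = f(x_n + h, u_n + h·k1); u_{n+1} = u_n + (h/2)·(k1 + k2).
x=0.900000, u=0.160000:
  k1 = f(0.900000, 0.160000) = 0.398314
  k2 = f(1.110000, 0.243646) = 0.151939
  u ← 0.160000 + (0.21/2)·(0.398314 + 0.151939) = 0.217777
u(1.11) ≈ 0.2178

0.2178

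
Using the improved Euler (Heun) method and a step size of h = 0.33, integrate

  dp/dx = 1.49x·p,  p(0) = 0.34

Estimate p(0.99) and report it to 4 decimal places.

Heun: k1 = f(x_n, p_n); k2 = f(x_n + h, p_n + h·k1); p_{n+1} = p_n + (h/2)·(k1 + k2).
x=0.000000, p=0.340000:
  k1 = f(0.000000, 0.340000) = 0.000000
  k2 = f(0.330000, 0.340000) = 0.167178
  p ← 0.340000 + (0.33/2)·(0.000000 + 0.167178) = 0.367584
x=0.330000, p=0.367584:
  k1 = f(0.330000, 0.367584) = 0.180741
  k2 = f(0.660000, 0.427229) = 0.420137
  p ← 0.367584 + (0.33/2)·(0.180741 + 0.420137) = 0.466729
x=0.660000, p=0.466729:
  k1 = f(0.660000, 0.466729) = 0.458982
  k2 = f(0.990000, 0.618193) = 0.911897
  p ← 0.466729 + (0.33/2)·(0.458982 + 0.911897) = 0.692924
p(0.99) ≈ 0.6929

0.6929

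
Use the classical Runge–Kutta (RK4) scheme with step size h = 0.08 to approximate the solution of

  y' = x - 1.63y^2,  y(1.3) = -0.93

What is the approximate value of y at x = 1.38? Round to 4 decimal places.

-0.9365

RK4: k1 = f(x_n, y_n); k2 = f(x_n + h/2, y_n + (h/2)·k1); k3 = f(x_n + h/2, y_n + (h/2)·k2); k4 = f(x_n + h, y_n + h·k3); y_{n+1} = y_n + (h/6)·(k1 + 2k2 + 2k3 + k4).
x=1.300000, y=-0.930000:
  k1 = f(1.300000, -0.930000) = -0.109787
  k2 = f(1.340000, -0.934391) = -0.083133
  k3 = f(1.340000, -0.933325) = -0.079887
  k4 = f(1.380000, -0.936391) = -0.049230
  y ← -0.930000 + (0.08/6)·(k1 + 2k2 + 2k3 + k4) = -0.936467
y(1.38) ≈ -0.9365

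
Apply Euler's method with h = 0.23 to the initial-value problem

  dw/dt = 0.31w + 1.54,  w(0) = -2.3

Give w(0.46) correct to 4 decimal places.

Euler: w_{n+1} = w_n + h·f(t_n, w_n).
t=0.000000, w=-2.300000: f=0.827000 → w ← -2.300000 + 0.23·0.827000 = -2.109790
t=0.230000, w=-2.109790: f=0.885965 → w ← -2.109790 + 0.23·0.885965 = -1.906018
w(0.46) ≈ -1.9060

-1.9060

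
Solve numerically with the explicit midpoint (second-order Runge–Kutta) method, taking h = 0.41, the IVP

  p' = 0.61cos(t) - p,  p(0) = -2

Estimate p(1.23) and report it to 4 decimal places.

Midpoint: k1 = f(t_n, p_n); k2 = f(t_n + h/2, p_n + (h/2)·k1); p_{n+1} = p_n + h·k2.
t=0.000000, p=-2.000000:
  k1 = f(0.000000, -2.000000) = 2.610000
  k2 = f(0.205000, -1.464950) = 2.062177
  p ← -2.000000 + 0.41·2.062177 = -1.154507
t=0.410000, p=-1.154507:
  k1 = f(0.410000, -1.154507) = 1.713951
  k2 = f(0.615000, -0.803147) = 1.301379
  p ← -1.154507 + 0.41·1.301379 = -0.620942
t=0.820000, p=-0.620942:
  k1 = f(0.820000, -0.620942) = 1.037097
  k2 = f(1.025000, -0.408337) = 0.724987
  p ← -0.620942 + 0.41·0.724987 = -0.323697
p(1.23) ≈ -0.3237

-0.3237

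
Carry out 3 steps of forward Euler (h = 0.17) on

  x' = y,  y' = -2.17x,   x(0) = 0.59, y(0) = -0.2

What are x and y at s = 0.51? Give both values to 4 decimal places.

0.3791, -0.8017

Euler on (x,y): x_{n+1} = x_n + h·x', y_{n+1} = y_n + h·y'.
0.000000: (0.590000, -0.200000); f=(-0.200000, -1.280300) → (0.556000, -0.417651)
0.170000: (0.556000, -0.417651); f=(-0.417651, -1.206520) → (0.484999, -0.622759)
0.340000: (0.484999, -0.622759); f=(-0.622759, -1.052449) → (0.379130, -0.801676)
(x(0.51), y(0.51)) ≈ (0.3791, -0.8017)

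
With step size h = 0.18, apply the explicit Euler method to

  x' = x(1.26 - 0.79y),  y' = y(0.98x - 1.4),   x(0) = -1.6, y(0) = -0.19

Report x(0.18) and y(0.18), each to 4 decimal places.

-2.0061, -0.0885

Euler on (x,y): x_{n+1} = x_n + h·x', y_{n+1} = y_n + h·y'.
0.000000: (-1.600000, -0.190000); f=(-2.256160, 0.563920) → (-2.006109, -0.088494)
(x(0.18), y(0.18)) ≈ (-2.0061, -0.0885)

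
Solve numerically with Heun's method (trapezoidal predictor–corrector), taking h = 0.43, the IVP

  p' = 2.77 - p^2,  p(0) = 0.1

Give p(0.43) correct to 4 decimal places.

0.9329

Heun: k1 = f(s_n, p_n); k2 = f(s_n + h, p_n + h·k1); p_{n+1} = p_n + (h/2)·(k1 + k2).
s=0.000000, p=0.100000:
  k1 = f(0.000000, 0.100000) = 2.760000
  k2 = f(0.430000, 1.286800) = 1.114146
  p ← 0.100000 + (0.43/2)·(2.760000 + 1.114146) = 0.932941
p(0.43) ≈ 0.9329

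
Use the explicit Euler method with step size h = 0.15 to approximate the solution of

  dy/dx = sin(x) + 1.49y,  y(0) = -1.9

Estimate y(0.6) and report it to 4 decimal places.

-4.1046

Euler: y_{n+1} = y_n + h·f(x_n, y_n).
x=0.000000, y=-1.900000: f=-2.831000 → y ← -1.900000 + 0.15·(-2.831000) = -2.324650
x=0.150000, y=-2.324650: f=-3.314290 → y ← -2.324650 + 0.15·(-3.314290) = -2.821794
x=0.300000, y=-2.821794: f=-3.908952 → y ← -2.821794 + 0.15·(-3.908952) = -3.408136
x=0.450000, y=-3.408136: f=-4.643158 → y ← -3.408136 + 0.15·(-4.643158) = -4.104610
y(0.6) ≈ -4.1046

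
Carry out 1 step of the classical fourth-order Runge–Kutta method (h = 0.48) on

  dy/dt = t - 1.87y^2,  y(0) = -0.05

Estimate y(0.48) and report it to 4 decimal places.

RK4: k1 = f(t_n, y_n); k2 = f(t_n + h/2, y_n + (h/2)·k1); k3 = f(t_n + h/2, y_n + (h/2)·k2); k4 = f(t_n + h, y_n + h·k3); y_{n+1} = y_n + (h/6)·(k1 + 2k2 + 2k3 + k4).
t=0.000000, y=-0.050000:
  k1 = f(0.000000, -0.050000) = -0.004675
  k2 = f(0.240000, -0.051122) = 0.235113
  k3 = f(0.240000, 0.006427) = 0.239923
  k4 = f(0.480000, 0.065163) = 0.472060
  y ← -0.050000 + (0.48/6)·(k1 + 2k2 + 2k3 + k4) = 0.063396
y(0.48) ≈ 0.0634

0.0634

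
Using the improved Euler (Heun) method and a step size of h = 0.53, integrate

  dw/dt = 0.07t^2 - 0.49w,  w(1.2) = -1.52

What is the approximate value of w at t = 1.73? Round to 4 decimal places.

-1.1012

Heun: k1 = f(t_n, w_n); k2 = f(t_n + h, w_n + h·k1); w_{n+1} = w_n + (h/2)·(k1 + k2).
t=1.200000, w=-1.520000:
  k1 = f(1.200000, -1.520000) = 0.845600
  k2 = f(1.730000, -1.071832) = 0.734701
  w ← -1.520000 + (0.53/2)·(0.845600 + 0.734701) = -1.101220
w(1.73) ≈ -1.1012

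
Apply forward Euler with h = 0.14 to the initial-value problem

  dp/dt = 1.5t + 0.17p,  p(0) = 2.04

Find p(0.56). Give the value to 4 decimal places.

Euler: p_{n+1} = p_n + h·f(t_n, p_n).
t=0.000000, p=2.040000: f=0.346800 → p ← 2.040000 + 0.14·0.346800 = 2.088552
t=0.140000, p=2.088552: f=0.565054 → p ← 2.088552 + 0.14·0.565054 = 2.167660
t=0.280000, p=2.167660: f=0.788502 → p ← 2.167660 + 0.14·0.788502 = 2.278050
t=0.420000, p=2.278050: f=1.017268 → p ← 2.278050 + 0.14·1.017268 = 2.420467
p(0.56) ≈ 2.4205

2.4205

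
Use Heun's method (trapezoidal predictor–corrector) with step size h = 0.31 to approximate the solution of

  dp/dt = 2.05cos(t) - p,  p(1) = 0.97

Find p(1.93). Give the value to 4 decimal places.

Heun: k1 = f(t_n, p_n); k2 = f(t_n + h, p_n + h·k1); p_{n+1} = p_n + (h/2)·(k1 + k2).
t=1.000000, p=0.970000:
  k1 = f(1.000000, 0.970000) = 0.137620
  k2 = f(1.310000, 1.012662) = -0.484070
  p ← 0.970000 + (0.31/2)·(0.137620 + (-0.484070)) = 0.916300
t=1.310000, p=0.916300:
  k1 = f(1.310000, 0.916300) = -0.387708
  k2 = f(1.620000, 0.796111) = -0.896938
  p ← 0.916300 + (0.31/2)·(-0.387708 + (-0.896938)) = 0.717180
t=1.620000, p=0.717180:
  k1 = f(1.620000, 0.717180) = -0.818007
  k2 = f(1.930000, 0.463598) = -1.184232
  p ← 0.717180 + (0.31/2)·(-0.818007 + (-1.184232)) = 0.406833
p(1.93) ≈ 0.4068

0.4068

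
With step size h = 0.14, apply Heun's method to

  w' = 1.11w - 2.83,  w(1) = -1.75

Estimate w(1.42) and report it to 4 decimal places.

Heun: k1 = f(t_n, w_n); k2 = f(t_n + h, w_n + h·k1); w_{n+1} = w_n + (h/2)·(k1 + k2).
t=1.000000, w=-1.750000:
  k1 = f(1.000000, -1.750000) = -4.772500
  k2 = f(1.140000, -2.418150) = -5.514147
  w ← -1.750000 + (0.14/2)·(-4.772500 + (-5.514147)) = -2.470065
t=1.140000, w=-2.470065:
  k1 = f(1.140000, -2.470065) = -5.571772
  k2 = f(1.280000, -3.250113) = -6.437626
  w ← -2.470065 + (0.14/2)·(-5.571772 + (-6.437626)) = -3.310723
t=1.280000, w=-3.310723:
  k1 = f(1.280000, -3.310723) = -6.504903
  k2 = f(1.420000, -4.221410) = -7.515765
  w ← -3.310723 + (0.14/2)·(-6.504903 + (-7.515765)) = -4.292170
w(1.42) ≈ -4.2922

-4.2922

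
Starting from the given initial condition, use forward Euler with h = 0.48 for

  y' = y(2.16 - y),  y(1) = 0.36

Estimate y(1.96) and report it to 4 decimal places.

1.1506

Euler: y_{n+1} = y_n + h·f(s_n, y_n).
s=1.000000, y=0.360000: f=0.648000 → y ← 0.360000 + 0.48·0.648000 = 0.671040
s=1.480000, y=0.671040: f=0.999152 → y ← 0.671040 + 0.48·0.999152 = 1.150633
y(1.96) ≈ 1.1506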